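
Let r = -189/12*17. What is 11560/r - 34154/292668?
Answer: -133034777/3073014 ≈ -43.291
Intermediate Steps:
r = -1071/4 (r = -189/12*17 = -7*9/4*17 = -63/4*17 = -1071/4 ≈ -267.75)
11560/r - 34154/292668 = 11560/(-1071/4) - 34154/292668 = 11560*(-4/1071) - 34154*1/292668 = -2720/63 - 17077/146334 = -133034777/3073014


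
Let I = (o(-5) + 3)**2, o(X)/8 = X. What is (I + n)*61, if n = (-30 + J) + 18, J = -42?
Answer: 80215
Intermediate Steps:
o(X) = 8*X
n = -54 (n = (-30 - 42) + 18 = -72 + 18 = -54)
I = 1369 (I = (8*(-5) + 3)**2 = (-40 + 3)**2 = (-37)**2 = 1369)
(I + n)*61 = (1369 - 54)*61 = 1315*61 = 80215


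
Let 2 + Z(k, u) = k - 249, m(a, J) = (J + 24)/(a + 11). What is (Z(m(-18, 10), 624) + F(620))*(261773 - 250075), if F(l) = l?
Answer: 29818202/7 ≈ 4.2597e+6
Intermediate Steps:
m(a, J) = (24 + J)/(11 + a)
Z(k, u) = -251 + k (Z(k, u) = -2 + (k - 249) = -2 + (-249 + k) = -251 + k)
(Z(m(-18, 10), 624) + F(620))*(261773 - 250075) = ((-251 + (24 + 10)/(11 - 18)) + 620)*(261773 - 250075) = ((-251 + 34/(-7)) + 620)*11698 = ((-251 - 1/7*34) + 620)*11698 = ((-251 - 34/7) + 620)*11698 = (-1791/7 + 620)*11698 = (2549/7)*11698 = 29818202/7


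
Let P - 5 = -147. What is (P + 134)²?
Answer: 64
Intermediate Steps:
P = -142 (P = 5 - 147 = -142)
(P + 134)² = (-142 + 134)² = (-8)² = 64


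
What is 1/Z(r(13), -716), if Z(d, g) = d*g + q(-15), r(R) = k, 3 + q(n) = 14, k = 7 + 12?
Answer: -1/13593 ≈ -7.3567e-5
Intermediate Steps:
k = 19
q(n) = 11 (q(n) = -3 + 14 = 11)
r(R) = 19
Z(d, g) = 11 + d*g (Z(d, g) = d*g + 11 = 11 + d*g)
1/Z(r(13), -716) = 1/(11 + 19*(-716)) = 1/(11 - 13604) = 1/(-13593) = -1/13593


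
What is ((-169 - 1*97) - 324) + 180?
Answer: -410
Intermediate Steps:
((-169 - 1*97) - 324) + 180 = ((-169 - 97) - 324) + 180 = (-266 - 324) + 180 = -590 + 180 = -410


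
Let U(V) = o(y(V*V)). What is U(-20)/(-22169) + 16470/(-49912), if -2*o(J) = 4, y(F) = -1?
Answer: -182511803/553249564 ≈ -0.32989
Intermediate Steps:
o(J) = -2 (o(J) = -½*4 = -2)
U(V) = -2
U(-20)/(-22169) + 16470/(-49912) = -2/(-22169) + 16470/(-49912) = -2*(-1/22169) + 16470*(-1/49912) = 2/22169 - 8235/24956 = -182511803/553249564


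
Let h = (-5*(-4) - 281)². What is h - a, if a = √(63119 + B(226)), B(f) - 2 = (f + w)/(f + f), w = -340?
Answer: 68121 - √3223955314/226 ≈ 67870.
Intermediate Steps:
B(f) = 2 + (-340 + f)/(2*f) (B(f) = 2 + (f - 340)/(f + f) = 2 + (-340 + f)/((2*f)) = 2 + (-340 + f)*(1/(2*f)) = 2 + (-340 + f)/(2*f))
a = √3223955314/226 (a = √(63119 + (5/2 - 170/226)) = √(63119 + (5/2 - 170*1/226)) = √(63119 + (5/2 - 85/113)) = √(63119 + 395/226) = √(14265289/226) = √3223955314/226 ≈ 251.24)
h = 68121 (h = (20 - 281)² = (-261)² = 68121)
h - a = 68121 - √3223955314/226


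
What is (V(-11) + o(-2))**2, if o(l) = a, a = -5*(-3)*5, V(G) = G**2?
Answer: 38416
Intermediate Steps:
a = 75 (a = 15*5 = 75)
o(l) = 75
(V(-11) + o(-2))**2 = ((-11)**2 + 75)**2 = (121 + 75)**2 = 196**2 = 38416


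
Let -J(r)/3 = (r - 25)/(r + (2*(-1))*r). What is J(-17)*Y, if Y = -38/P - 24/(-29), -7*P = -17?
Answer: -920556/8381 ≈ -109.84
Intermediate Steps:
P = 17/7 (P = -⅐*(-17) = 17/7 ≈ 2.4286)
J(r) = 3*(-25 + r)/r (J(r) = -3*(r - 25)/(r + (2*(-1))*r) = -3*(-25 + r)/(r - 2*r) = -3*(-25 + r)/((-r)) = -3*(-25 + r)*(-1/r) = -(-3)*(-25 + r)/r = 3*(-25 + r)/r)
Y = -7306/493 (Y = -38/17/7 - 24/(-29) = -38*7/17 - 24*(-1/29) = -266/17 + 24/29 = -7306/493 ≈ -14.819)
J(-17)*Y = (3 - 75/(-17))*(-7306/493) = (3 - 75*(-1/17))*(-7306/493) = (3 + 75/17)*(-7306/493) = (126/17)*(-7306/493) = -920556/8381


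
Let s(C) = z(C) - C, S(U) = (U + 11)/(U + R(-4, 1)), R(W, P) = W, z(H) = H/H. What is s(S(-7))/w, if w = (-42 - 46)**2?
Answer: 15/85184 ≈ 0.00017609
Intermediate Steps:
z(H) = 1
S(U) = (11 + U)/(-4 + U) (S(U) = (U + 11)/(U - 4) = (11 + U)/(-4 + U))
w = 7744 (w = (-88)**2 = 7744)
s(C) = 1 - C
s(S(-7))/w = (1 - (11 - 7)/(-4 - 7))/7744 = (1 - 4/(-11))*(1/7744) = (1 - (-1)*4/11)*(1/7744) = (1 - 1*(-4/11))*(1/7744) = (1 + 4/11)*(1/7744) = (15/11)*(1/7744) = 15/85184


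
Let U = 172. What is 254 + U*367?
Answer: 63378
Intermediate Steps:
254 + U*367 = 254 + 172*367 = 254 + 63124 = 63378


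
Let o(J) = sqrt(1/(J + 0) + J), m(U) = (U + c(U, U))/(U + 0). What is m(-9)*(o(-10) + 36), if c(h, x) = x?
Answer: 72 + I*sqrt(1010)/5 ≈ 72.0 + 6.3561*I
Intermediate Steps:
m(U) = 2 (m(U) = (U + U)/(U + 0) = (2*U)/U = 2)
o(J) = sqrt(J + 1/J) (o(J) = sqrt(1/J + J) = sqrt(J + 1/J))
m(-9)*(o(-10) + 36) = 2*(sqrt(-10 + 1/(-10)) + 36) = 2*(sqrt(-10 - 1/10) + 36) = 2*(sqrt(-101/10) + 36) = 2*(I*sqrt(1010)/10 + 36) = 2*(36 + I*sqrt(1010)/10) = 72 + I*sqrt(1010)/5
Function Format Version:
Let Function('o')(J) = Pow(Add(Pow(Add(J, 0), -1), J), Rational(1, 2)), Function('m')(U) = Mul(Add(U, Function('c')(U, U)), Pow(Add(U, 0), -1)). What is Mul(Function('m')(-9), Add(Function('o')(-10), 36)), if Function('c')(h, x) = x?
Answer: Add(72, Mul(Rational(1, 5), I, Pow(1010, Rational(1, 2)))) ≈ Add(72.000, Mul(6.3561, I))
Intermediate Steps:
Function('m')(U) = 2 (Function('m')(U) = Mul(Add(U, U), Pow(Add(U, 0), -1)) = Mul(Mul(2, U), Pow(U, -1)) = 2)
Function('o')(J) = Pow(Add(J, Pow(J, -1)), Rational(1, 2)) (Function('o')(J) = Pow(Add(Pow(J, -1), J), Rational(1, 2)) = Pow(Add(J, Pow(J, -1)), Rational(1, 2)))
Mul(Function('m')(-9), Add(Function('o')(-10), 36)) = Mul(2, Add(Pow(Add(-10, Pow(-10, -1)), Rational(1, 2)), 36)) = Mul(2, Add(Pow(Add(-10, Rational(-1, 10)), Rational(1, 2)), 36)) = Mul(2, Add(Pow(Rational(-101, 10), Rational(1, 2)), 36)) = Mul(2, Add(Mul(Rational(1, 10), I, Pow(1010, Rational(1, 2))), 36)) = Mul(2, Add(36, Mul(Rational(1, 10), I, Pow(1010, Rational(1, 2))))) = Add(72, Mul(Rational(1, 5), I, Pow(1010, Rational(1, 2))))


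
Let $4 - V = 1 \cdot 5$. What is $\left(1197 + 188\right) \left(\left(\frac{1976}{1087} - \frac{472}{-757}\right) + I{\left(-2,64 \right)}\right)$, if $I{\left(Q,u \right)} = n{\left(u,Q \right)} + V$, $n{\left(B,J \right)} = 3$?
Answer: $\frac{5061640390}{822859} \approx 6151.3$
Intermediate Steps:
$V = -1$ ($V = 4 - 1 \cdot 5 = 4 - 5 = -1$)
$I{\left(Q,u \right)} = 2$ ($I{\left(Q,u \right)} = 3 - 1 = 2$)
$\left(1197 + 188\right) \left(\left(\frac{1976}{1087} - \frac{472}{-757}\right) + I{\left(-2,64 \right)}\right) = \left(1197 + 188\right) \left(\left(\frac{1976}{1087} - \frac{472}{-757}\right) + 2\right) = 1385 \left(\left(1976 \cdot \frac{1}{1087} - - \frac{472}{757}\right) + 2\right) = 1385 \left(\left(\frac{1976}{1087} + \frac{472}{757}\right) + 2\right) = 1385 \left(\frac{2008896}{822859} + 2\right) = 1385 \cdot \frac{3654614}{822859} = \frac{5061640390}{822859}$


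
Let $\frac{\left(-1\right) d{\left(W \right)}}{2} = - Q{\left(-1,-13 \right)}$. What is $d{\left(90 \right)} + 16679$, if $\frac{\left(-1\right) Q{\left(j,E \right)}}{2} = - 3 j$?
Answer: $16667$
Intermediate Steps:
$Q{\left(j,E \right)} = 6 j$ ($Q{\left(j,E \right)} = - 2 \left(- 3 j\right) = 6 j$)
$d{\left(W \right)} = -12$ ($d{\left(W \right)} = - 2 \left(- 6 \left(-1\right)\right) = - 2 \left(\left(-1\right) \left(-6\right)\right) = \left(-2\right) 6 = -12$)
$d{\left(90 \right)} + 16679 = -12 + 16679 = 16667$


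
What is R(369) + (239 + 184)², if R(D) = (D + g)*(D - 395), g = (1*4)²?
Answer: 168919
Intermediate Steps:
g = 16 (g = 4² = 16)
R(D) = (-395 + D)*(16 + D) (R(D) = (D + 16)*(D - 395) = (16 + D)*(-395 + D) = (-395 + D)*(16 + D))
R(369) + (239 + 184)² = (-6320 + 369² - 379*369) + (239 + 184)² = (-6320 + 136161 - 139851) + 423² = -10010 + 178929 = 168919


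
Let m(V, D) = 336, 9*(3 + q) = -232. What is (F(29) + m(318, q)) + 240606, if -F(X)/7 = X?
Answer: 240739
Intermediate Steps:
q = -259/9 (q = -3 + (⅑)*(-232) = -3 - 232/9 = -259/9 ≈ -28.778)
F(X) = -7*X
(F(29) + m(318, q)) + 240606 = (-7*29 + 336) + 240606 = (-203 + 336) + 240606 = 133 + 240606 = 240739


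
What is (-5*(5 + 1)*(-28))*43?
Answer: 36120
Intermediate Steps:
(-5*(5 + 1)*(-28))*43 = (-5*6*(-28))*43 = -30*(-28)*43 = 840*43 = 36120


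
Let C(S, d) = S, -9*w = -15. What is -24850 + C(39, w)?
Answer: -24811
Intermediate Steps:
w = 5/3 (w = -⅑*(-15) = 5/3 ≈ 1.6667)
-24850 + C(39, w) = -24850 + 39 = -24811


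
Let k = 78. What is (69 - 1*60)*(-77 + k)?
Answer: 9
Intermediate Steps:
(69 - 1*60)*(-77 + k) = (69 - 1*60)*(-77 + 78) = (69 - 60)*1 = 9*1 = 9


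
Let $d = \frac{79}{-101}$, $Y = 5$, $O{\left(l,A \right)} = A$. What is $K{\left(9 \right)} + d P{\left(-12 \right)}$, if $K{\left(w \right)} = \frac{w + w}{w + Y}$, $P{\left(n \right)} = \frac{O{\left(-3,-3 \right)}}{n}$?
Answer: $\frac{3083}{2828} \approx 1.0902$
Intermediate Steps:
$P{\left(n \right)} = - \frac{3}{n}$
$d = - \frac{79}{101}$ ($d = 79 \left(- \frac{1}{101}\right) = - \frac{79}{101} \approx -0.78218$)
$K{\left(w \right)} = \frac{2 w}{5 + w}$ ($K{\left(w \right)} = \frac{w + w}{w + 5} = \frac{2 w}{5 + w}$)
$K{\left(9 \right)} + d P{\left(-12 \right)} = 2 \cdot 9 \frac{1}{5 + 9} - \frac{79 \left(- \frac{3}{-12}\right)}{101} = 2 \cdot 9 \cdot \frac{1}{14} - \frac{79 \left(\left(-3\right) \left(- \frac{1}{12}\right)\right)}{101} = 2 \cdot 9 \cdot \frac{1}{14} - \frac{79}{404} = \frac{9}{7} - \frac{79}{404} = \frac{3083}{2828}$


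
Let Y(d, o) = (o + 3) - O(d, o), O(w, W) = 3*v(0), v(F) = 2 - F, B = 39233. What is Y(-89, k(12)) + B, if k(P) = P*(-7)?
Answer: 39146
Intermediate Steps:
k(P) = -7*P
O(w, W) = 6 (O(w, W) = 3*(2 - 1*0) = 3*(2 + 0) = 3*2 = 6)
Y(d, o) = -3 + o (Y(d, o) = (o + 3) - 1*6 = (3 + o) - 6 = -3 + o)
Y(-89, k(12)) + B = (-3 - 7*12) + 39233 = (-3 - 84) + 39233 = -87 + 39233 = 39146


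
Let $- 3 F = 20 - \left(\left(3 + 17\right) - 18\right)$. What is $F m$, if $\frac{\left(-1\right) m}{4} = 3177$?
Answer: $76248$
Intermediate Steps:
$m = -12708$ ($m = \left(-4\right) 3177 = -12708$)
$F = -6$ ($F = - \frac{20 - \left(\left(3 + 17\right) - 18\right)}{3} = - \frac{20 - \left(20 - 18\right)}{3} = - \frac{20 - 2}{3} = \left(- \frac{1}{3}\right) 18 = -6$)
$F m = \left(-6\right) \left(-12708\right) = 76248$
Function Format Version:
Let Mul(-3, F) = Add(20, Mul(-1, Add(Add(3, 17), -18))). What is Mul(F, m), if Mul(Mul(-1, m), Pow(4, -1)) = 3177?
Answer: 76248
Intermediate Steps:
m = -12708 (m = Mul(-4, 3177) = -12708)
F = -6 (F = Mul(Rational(-1, 3), Add(20, Mul(-1, Add(Add(3, 17), -18)))) = Mul(Rational(-1, 3), Add(20, Mul(-1, Add(20, -18)))) = Mul(Rational(-1, 3), Add(20, Mul(-1, 2))) = Mul(Rational(-1, 3), Add(20, -2)) = Mul(Rational(-1, 3), 18) = -6)
Mul(F, m) = Mul(-6, -12708) = 76248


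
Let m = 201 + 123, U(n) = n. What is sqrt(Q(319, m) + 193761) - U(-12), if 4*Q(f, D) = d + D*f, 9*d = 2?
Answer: 12 + sqrt(7905602)/6 ≈ 480.62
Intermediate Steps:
d = 2/9 (d = (1/9)*2 = 2/9 ≈ 0.22222)
m = 324
Q(f, D) = 1/18 + D*f/4 (Q(f, D) = (2/9 + D*f)/4 = 1/18 + D*f/4)
sqrt(Q(319, m) + 193761) - U(-12) = sqrt((1/18 + (1/4)*324*319) + 193761) - 1*(-12) = sqrt((1/18 + 25839) + 193761) + 12 = sqrt(465103/18 + 193761) + 12 = sqrt(3952801/18) + 12 = sqrt(7905602)/6 + 12 = 12 + sqrt(7905602)/6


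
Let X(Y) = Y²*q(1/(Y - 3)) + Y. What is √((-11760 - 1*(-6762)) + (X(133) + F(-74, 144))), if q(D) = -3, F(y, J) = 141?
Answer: I*√57791 ≈ 240.4*I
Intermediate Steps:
X(Y) = Y - 3*Y² (X(Y) = Y²*(-3) + Y = -3*Y² + Y = Y - 3*Y²)
√((-11760 - 1*(-6762)) + (X(133) + F(-74, 144))) = √((-11760 - 1*(-6762)) + (133*(1 - 3*133) + 141)) = √((-11760 + 6762) + (133*(1 - 399) + 141)) = √(-4998 + (133*(-398) + 141)) = √(-4998 + (-52934 + 141)) = √(-4998 - 52793) = √(-57791) = I*√57791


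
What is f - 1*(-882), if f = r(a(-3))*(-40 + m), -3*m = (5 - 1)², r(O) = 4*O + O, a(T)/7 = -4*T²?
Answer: 58002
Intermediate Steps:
a(T) = -28*T² (a(T) = 7*(-4*T²) = -28*T²)
r(O) = 5*O
m = -16/3 (m = -(5 - 1)²/3 = -⅓*4² = -⅓*16 = -16/3 ≈ -5.3333)
f = 57120 (f = (5*(-28*(-3)²))*(-40 - 16/3) = (5*(-28*9))*(-136/3) = (5*(-252))*(-136/3) = -1260*(-136/3) = 57120)
f - 1*(-882) = 57120 - 1*(-882) = 57120 + 882 = 58002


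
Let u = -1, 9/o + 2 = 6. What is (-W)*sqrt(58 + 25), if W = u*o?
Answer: 9*sqrt(83)/4 ≈ 20.498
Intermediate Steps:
o = 9/4 (o = 9/(-2 + 6) = 9/4 ≈ 2.2500)
W = -9/4 (W = -1*9/4 = -9/4 ≈ -2.2500)
(-W)*sqrt(58 + 25) = (-1*(-9/4))*sqrt(58 + 25) = 9*sqrt(83)/4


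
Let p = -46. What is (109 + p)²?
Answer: 3969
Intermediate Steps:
(109 + p)² = (109 - 46)² = 63² = 3969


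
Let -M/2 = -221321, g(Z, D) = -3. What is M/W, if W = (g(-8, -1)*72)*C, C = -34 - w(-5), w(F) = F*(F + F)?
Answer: 221321/9072 ≈ 24.396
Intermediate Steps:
w(F) = 2*F² (w(F) = F*(2*F) = 2*F²)
C = -84 (C = -34 - 2*(-5)² = -34 - 2*25 = -34 - 1*50 = -34 - 50 = -84)
W = 18144 (W = -3*72*(-84) = -216*(-84) = 18144)
M = 442642 (M = -2*(-221321) = 442642)
M/W = 442642/18144 = 442642*(1/18144) = 221321/9072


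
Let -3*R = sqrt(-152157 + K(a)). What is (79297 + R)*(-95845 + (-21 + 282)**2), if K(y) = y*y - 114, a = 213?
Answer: -2198430028 + 27724*I*sqrt(11878) ≈ -2.1984e+9 + 3.0215e+6*I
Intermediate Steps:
K(y) = -114 + y**2 (K(y) = y**2 - 114 = -114 + y**2)
R = -I*sqrt(11878) (R = -sqrt(-152157 + (-114 + 213**2))/3 = -sqrt(-152157 + (-114 + 45369))/3 = -sqrt(-152157 + 45255)/3 = -I*sqrt(11878) ≈ -108.99*I)
(79297 + R)*(-95845 + (-21 + 282)**2) = (79297 - I*sqrt(11878))*(-95845 + (-21 + 282)**2) = (79297 - I*sqrt(11878))*(-95845 + 261**2) = (79297 - I*sqrt(11878))*(-95845 + 68121) = (79297 - I*sqrt(11878))*(-27724) = -2198430028 + 27724*I*sqrt(11878)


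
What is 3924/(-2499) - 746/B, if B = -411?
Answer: 83830/342363 ≈ 0.24486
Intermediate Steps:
3924/(-2499) - 746/B = 3924/(-2499) - 746/(-411) = 3924*(-1/2499) - 746*(-1/411) = -1308/833 + 746/411 = 83830/342363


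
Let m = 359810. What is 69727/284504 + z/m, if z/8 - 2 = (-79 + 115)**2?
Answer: 1274670973/4653062920 ≈ 0.27394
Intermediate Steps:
z = 10384 (z = 16 + 8*(-79 + 115)**2 = 16 + 8*36**2 = 16 + 8*1296 = 16 + 10368 = 10384)
69727/284504 + z/m = 69727/284504 + 10384/359810 = 69727*(1/284504) + 10384*(1/359810) = 69727/284504 + 472/16355 = 1274670973/4653062920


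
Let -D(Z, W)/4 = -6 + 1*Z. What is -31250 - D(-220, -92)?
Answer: -32154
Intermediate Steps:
D(Z, W) = 24 - 4*Z (D(Z, W) = -4*(-6 + 1*Z) = -4*(-6 + Z) = 24 - 4*Z)
-31250 - D(-220, -92) = -31250 - (24 - 4*(-220)) = -31250 - (24 + 880) = -31250 - 1*904 = -31250 - 904 = -32154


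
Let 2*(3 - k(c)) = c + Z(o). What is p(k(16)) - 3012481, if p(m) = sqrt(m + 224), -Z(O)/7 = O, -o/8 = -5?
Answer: -3012481 + sqrt(359) ≈ -3.0125e+6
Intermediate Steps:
o = 40 (o = -8*(-5) = 40)
Z(O) = -7*O
k(c) = 143 - c/2 (k(c) = 3 - (c - 7*40)/2 = 3 - (c - 280)/2 = 3 - (-280 + c)/2 = 3 + (140 - c/2) = 143 - c/2)
p(m) = sqrt(224 + m)
p(k(16)) - 3012481 = sqrt(224 + (143 - 1/2*16)) - 3012481 = sqrt(224 + (143 - 8)) - 3012481 = sqrt(224 + 135) - 3012481 = sqrt(359) - 3012481 = -3012481 + sqrt(359)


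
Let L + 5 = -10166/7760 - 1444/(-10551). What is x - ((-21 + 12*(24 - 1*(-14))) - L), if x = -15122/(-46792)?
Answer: -105559623473167/239445660120 ≈ -440.85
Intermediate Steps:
x = 7561/23396 (x = -15122*(-1/46792) = 7561/23396 ≈ 0.32317)
L = -252717413/40937880 (L = -5 + (-10166/7760 - 1444/(-10551)) = -5 + (-10166*1/7760 - 1444*(-1/10551)) = -5 + (-5083/3880 + 1444/10551) = -5 - 48028013/40937880 = -252717413/40937880 ≈ -6.1732)
x - ((-21 + 12*(24 - 1*(-14))) - L) = 7561/23396 - ((-21 + 12*(24 - 1*(-14))) - 1*(-252717413/40937880)) = 7561/23396 - ((-21 + 12*(24 + 14)) + 252717413/40937880) = 7561/23396 - ((-21 + 12*38) + 252717413/40937880) = 7561/23396 - ((-21 + 456) + 252717413/40937880) = 7561/23396 - (435 + 252717413/40937880) = 7561/23396 - 1*18060695213/40937880 = 7561/23396 - 18060695213/40937880 = -105559623473167/239445660120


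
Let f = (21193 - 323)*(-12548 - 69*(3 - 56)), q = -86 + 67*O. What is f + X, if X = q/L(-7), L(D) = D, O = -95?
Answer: -1298879739/7 ≈ -1.8555e+8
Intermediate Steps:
q = -6451 (q = -86 + 67*(-95) = -86 - 6365 = -6451)
f = -185555170 (f = 20870*(-12548 - 69*(-53)) = 20870*(-12548 + 3657) = 20870*(-8891) = -185555170)
X = 6451/7 (X = -6451/(-7) = -6451*(-⅐) = 6451/7 ≈ 921.57)
f + X = -185555170 + 6451/7 = -1298879739/7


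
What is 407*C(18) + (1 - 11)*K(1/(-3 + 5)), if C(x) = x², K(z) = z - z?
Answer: 131868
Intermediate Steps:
K(z) = 0
407*C(18) + (1 - 11)*K(1/(-3 + 5)) = 407*18² + (1 - 11)*0 = 407*324 - 10*0 = 131868 + 0 = 131868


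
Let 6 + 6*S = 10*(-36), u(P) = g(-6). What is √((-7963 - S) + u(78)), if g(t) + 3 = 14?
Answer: I*√7891 ≈ 88.831*I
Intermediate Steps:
g(t) = 11 (g(t) = -3 + 14 = 11)
u(P) = 11
S = -61 (S = -1 + (10*(-36))/6 = -1 + (⅙)*(-360) = -1 - 60 = -61)
√((-7963 - S) + u(78)) = √((-7963 - 1*(-61)) + 11) = √((-7963 + 61) + 11) = √(-7902 + 11) = √(-7891) = I*√7891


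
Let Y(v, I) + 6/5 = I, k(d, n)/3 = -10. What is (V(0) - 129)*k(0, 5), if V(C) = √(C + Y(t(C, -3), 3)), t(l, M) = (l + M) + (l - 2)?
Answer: 3870 - 18*√5 ≈ 3829.8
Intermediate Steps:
k(d, n) = -30 (k(d, n) = 3*(-10) = -30)
t(l, M) = -2 + M + 2*l (t(l, M) = (M + l) + (-2 + l) = -2 + M + 2*l)
Y(v, I) = -6/5 + I
V(C) = √(9/5 + C) (V(C) = √(C + (-6/5 + 3)) = √(C + 9/5) = √(9/5 + C))
(V(0) - 129)*k(0, 5) = (√(45 + 25*0)/5 - 129)*(-30) = (√(45 + 0)/5 - 129)*(-30) = (√45/5 - 129)*(-30) = ((3*√5)/5 - 129)*(-30) = (3*√5/5 - 129)*(-30) = (-129 + 3*√5/5)*(-30) = 3870 - 18*√5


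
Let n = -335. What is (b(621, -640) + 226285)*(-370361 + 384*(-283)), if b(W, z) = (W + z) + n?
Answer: -108228404723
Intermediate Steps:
b(W, z) = -335 + W + z (b(W, z) = (W + z) - 335 = -335 + W + z)
(b(621, -640) + 226285)*(-370361 + 384*(-283)) = ((-335 + 621 - 640) + 226285)*(-370361 + 384*(-283)) = (-354 + 226285)*(-370361 - 108672) = 225931*(-479033) = -108228404723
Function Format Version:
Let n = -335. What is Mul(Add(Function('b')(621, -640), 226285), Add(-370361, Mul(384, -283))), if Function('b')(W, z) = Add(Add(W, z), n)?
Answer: -108228404723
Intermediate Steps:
Function('b')(W, z) = Add(-335, W, z) (Function('b')(W, z) = Add(Add(W, z), -335) = Add(-335, W, z))
Mul(Add(Function('b')(621, -640), 226285), Add(-370361, Mul(384, -283))) = Mul(Add(Add(-335, 621, -640), 226285), Add(-370361, Mul(384, -283))) = Mul(Add(-354, 226285), Add(-370361, -108672)) = Mul(225931, -479033) = -108228404723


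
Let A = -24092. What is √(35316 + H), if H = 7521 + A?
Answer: √18745 ≈ 136.91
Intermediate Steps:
H = -16571 (H = 7521 - 24092 = -16571)
√(35316 + H) = √(35316 - 16571) = √18745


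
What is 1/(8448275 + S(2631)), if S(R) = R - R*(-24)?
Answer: 1/8514050 ≈ 1.1745e-7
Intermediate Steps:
S(R) = 25*R (S(R) = R - (-24)*R = R + 24*R = 25*R)
1/(8448275 + S(2631)) = 1/(8448275 + 25*2631) = 1/(8448275 + 65775) = 1/8514050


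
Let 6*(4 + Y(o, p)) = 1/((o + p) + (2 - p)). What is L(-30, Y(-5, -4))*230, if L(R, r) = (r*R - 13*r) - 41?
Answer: 276115/9 ≈ 30679.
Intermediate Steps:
Y(o, p) = -4 + 1/(6*(2 + o)) (Y(o, p) = -4 + 1/(6*((o + p) + (2 - p))) = -4 + 1/(6*(2 + o)))
L(R, r) = -41 - 13*r + R*r (L(R, r) = (R*r - 13*r) - 41 = (-13*r + R*r) - 41 = -41 - 13*r + R*r)
L(-30, Y(-5, -4))*230 = (-41 - 13*(-47 - 24*(-5))/(6*(2 - 5)) - 5*(-47 - 24*(-5))/(2 - 5))*230 = (-41 - 13*(-47 + 120)/(6*(-3)) - 5*(-47 + 120)/(-3))*230 = (-41 - 13*(-1)*73/(6*3) - 5*(-1)*73/3)*230 = (-41 - 13*(-73/18) - 30*(-73/18))*230 = (-41 + 949/18 + 365/3)*230 = (2401/18)*230 = 276115/9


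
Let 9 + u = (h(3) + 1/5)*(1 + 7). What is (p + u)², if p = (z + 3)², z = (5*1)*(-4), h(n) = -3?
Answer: 1658944/25 ≈ 66358.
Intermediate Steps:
z = -20 (z = 5*(-4) = -20)
p = 289 (p = (-20 + 3)² = (-17)² = 289)
u = -157/5 (u = -9 + (-3 + 1/5)*(1 + 7) = -9 + (-3 + ⅕)*8 = -9 - 14/5*8 = -9 - 112/5 = -157/5 ≈ -31.400)
(p + u)² = (289 - 157/5)² = (1288/5)² = 1658944/25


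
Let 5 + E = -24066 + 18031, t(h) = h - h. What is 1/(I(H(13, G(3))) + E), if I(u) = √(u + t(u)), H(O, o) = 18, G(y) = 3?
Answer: -3020/18240791 - 3*√2/36481582 ≈ -0.00016568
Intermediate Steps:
t(h) = 0
E = -6040 (E = -5 + (-24066 + 18031) = -5 - 6035 = -6040)
I(u) = √u (I(u) = √(u + 0) = √u)
1/(I(H(13, G(3))) + E) = 1/(√18 - 6040) = 1/(3*√2 - 6040) = 1/(-6040 + 3*√2)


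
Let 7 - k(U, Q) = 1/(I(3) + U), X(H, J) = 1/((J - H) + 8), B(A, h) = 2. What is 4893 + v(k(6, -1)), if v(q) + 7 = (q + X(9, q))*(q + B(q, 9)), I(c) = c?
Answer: 21244958/4293 ≈ 4948.7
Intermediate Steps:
X(H, J) = 1/(8 + J - H)
k(U, Q) = 7 - 1/(3 + U)
v(q) = -7 + (2 + q)*(q + 1/(-1 + q)) (v(q) = -7 + (q + 1/(8 + q - 1*9))*(q + 2) = -7 + (q + 1/(8 + q - 9))*(2 + q) = -7 + (q + 1/(-1 + q))*(2 + q) = -7 + (2 + q)*(q + 1/(-1 + q)))
4893 + v(k(6, -1)) = 4893 + (9 + ((20 + 7*6)/(3 + 6))² + ((20 + 7*6)/(3 + 6))³ - 8*(20 + 7*6)/(3 + 6))/(-1 + (20 + 7*6)/(3 + 6)) = 4893 + (9 + ((20 + 42)/9)² + ((20 + 42)/9)³ - 8*(20 + 42)/9)/(-1 + (20 + 42)/9) = 4893 + (9 + ((⅑)*62)² + ((⅑)*62)³ - 8*62/9)/(-1 + (⅑)*62) = 4893 + (9 + (62/9)² + (62/9)³ - 8*62/9)/(-1 + 62/9) = 4893 + (9 + 3844/81 + 238328/729 - 496/9)/(53/9) = 4893 + (9/53)*(239309/729) = 4893 + 239309/4293 = 21244958/4293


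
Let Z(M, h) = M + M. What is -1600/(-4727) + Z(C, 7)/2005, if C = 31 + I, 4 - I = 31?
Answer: 3245816/9477635 ≈ 0.34247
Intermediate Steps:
I = -27 (I = 4 - 1*31 = 4 - 31 = -27)
C = 4 (C = 31 - 27 = 4)
Z(M, h) = 2*M
-1600/(-4727) + Z(C, 7)/2005 = -1600/(-4727) + (2*4)/2005 = -1600*(-1/4727) + 8*(1/2005) = 1600/4727 + 8/2005 = 3245816/9477635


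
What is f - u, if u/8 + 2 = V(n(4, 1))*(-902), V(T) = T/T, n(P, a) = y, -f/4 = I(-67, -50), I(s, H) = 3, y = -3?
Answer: 7220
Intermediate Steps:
f = -12 (f = -4*3 = -12)
n(P, a) = -3
V(T) = 1
u = -7232 (u = -16 + 8*(1*(-902)) = -16 + 8*(-902) = -16 - 7216 = -7232)
f - u = -12 - 1*(-7232) = -12 + 7232 = 7220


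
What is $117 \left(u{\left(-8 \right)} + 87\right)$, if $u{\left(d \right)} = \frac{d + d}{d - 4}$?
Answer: $10335$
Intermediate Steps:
$u{\left(d \right)} = \frac{2 d}{-4 + d}$
$117 \left(u{\left(-8 \right)} + 87\right) = 117 \left(2 \left(-8\right) \frac{1}{-4 - 8} + 87\right) = 117 \left(2 \left(-8\right) \frac{1}{-12} + 87\right) = 117 \left(2 \left(-8\right) \left(- \frac{1}{12}\right) + 87\right) = 117 \left(\frac{4}{3} + 87\right) = 117 \cdot \frac{265}{3} = 10335$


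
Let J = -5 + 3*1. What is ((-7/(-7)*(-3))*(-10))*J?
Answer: -60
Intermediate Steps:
J = -2 (J = -5 + 3 = -2)
((-7/(-7)*(-3))*(-10))*J = ((-7/(-7)*(-3))*(-10))*(-2) = ((-7*(-1/7)*(-3))*(-10))*(-2) = ((1*(-3))*(-10))*(-2) = -3*(-10)*(-2) = 30*(-2) = -60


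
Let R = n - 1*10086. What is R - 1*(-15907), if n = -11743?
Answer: -5922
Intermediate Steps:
R = -21829 (R = -11743 - 1*10086 = -11743 - 10086 = -21829)
R - 1*(-15907) = -21829 - 1*(-15907) = -21829 + 15907 = -5922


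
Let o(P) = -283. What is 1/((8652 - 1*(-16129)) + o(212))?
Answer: 1/24498 ≈ 4.0820e-5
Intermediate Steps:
1/((8652 - 1*(-16129)) + o(212)) = 1/((8652 - 1*(-16129)) - 283) = 1/((8652 + 16129) - 283) = 1/(24781 - 283) = 1/24498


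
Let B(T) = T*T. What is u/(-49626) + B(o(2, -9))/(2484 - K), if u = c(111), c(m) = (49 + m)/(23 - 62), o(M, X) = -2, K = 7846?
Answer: -1720934/2594422467 ≈ -0.00066332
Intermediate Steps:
B(T) = T**2
c(m) = -49/39 - m/39 (c(m) = (49 + m)/(-39) = (49 + m)*(-1/39) = -49/39 - m/39)
u = -160/39 (u = -49/39 - 1/39*111 = -49/39 - 37/13 = -160/39 ≈ -4.1026)
u/(-49626) + B(o(2, -9))/(2484 - K) = -160/39/(-49626) + (-2)**2/(2484 - 1*7846) = -160/39*(-1/49626) + 4/(2484 - 7846) = 80/967707 + 4/(-5362) = 80/967707 + 4*(-1/5362) = 80/967707 - 2/2681 = -1720934/2594422467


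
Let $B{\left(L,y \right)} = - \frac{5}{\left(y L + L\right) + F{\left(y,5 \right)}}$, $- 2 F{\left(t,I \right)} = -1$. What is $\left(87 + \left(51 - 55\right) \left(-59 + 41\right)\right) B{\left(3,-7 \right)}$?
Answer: $\frac{318}{7} \approx 45.429$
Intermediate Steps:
$F{\left(t,I \right)} = \frac{1}{2}$ ($F{\left(t,I \right)} = \left(- \frac{1}{2}\right) \left(-1\right) = \frac{1}{2}$)
$B{\left(L,y \right)} = - \frac{5}{\frac{1}{2} + L + L y}$ ($B{\left(L,y \right)} = - \frac{5}{\left(y L + L\right) + \frac{1}{2}} = - \frac{5}{\left(L y + L\right) + \frac{1}{2}} = - \frac{5}{\left(L + L y\right) + \frac{1}{2}} = - \frac{5}{\frac{1}{2} + L + L y}$)
$\left(87 + \left(51 - 55\right) \left(-59 + 41\right)\right) B{\left(3,-7 \right)} = \left(87 + \left(51 - 55\right) \left(-59 + 41\right)\right) \left(- \frac{10}{1 + 2 \cdot 3 + 2 \cdot 3 \left(-7\right)}\right) = \left(87 - -72\right) \left(- \frac{10}{1 + 6 - 42}\right) = \left(87 + 72\right) \left(- \frac{10}{-35}\right) = 159 \left(\left(-10\right) \left(- \frac{1}{35}\right)\right) = 159 \cdot \frac{2}{7} = \frac{318}{7}$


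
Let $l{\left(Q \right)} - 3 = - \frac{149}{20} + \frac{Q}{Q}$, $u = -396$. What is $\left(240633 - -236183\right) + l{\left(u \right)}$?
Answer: $\frac{9536251}{20} \approx 4.7681 \cdot 10^{5}$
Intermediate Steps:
$l{\left(Q \right)} = - \frac{69}{20}$ ($l{\left(Q \right)} = 3 + \left(- \frac{149}{20} + \frac{Q}{Q}\right) = 3 + \left(\left(-149\right) \frac{1}{20} + 1\right) = 3 + \left(- \frac{149}{20} + 1\right) = 3 - \frac{129}{20} = - \frac{69}{20}$)
$\left(240633 - -236183\right) + l{\left(u \right)} = \left(240633 - -236183\right) - \frac{69}{20} = \left(240633 + 236183\right) - \frac{69}{20} = 476816 - \frac{69}{20} = \frac{9536251}{20}$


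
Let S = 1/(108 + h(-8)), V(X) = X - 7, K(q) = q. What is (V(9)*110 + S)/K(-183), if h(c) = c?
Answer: -22001/18300 ≈ -1.2022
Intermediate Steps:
V(X) = -7 + X
S = 1/100 (S = 1/(108 - 8) = 1/100 ≈ 0.010000)
(V(9)*110 + S)/K(-183) = ((-7 + 9)*110 + 1/100)/(-183) = (2*110 + 1/100)*(-1/183) = (220 + 1/100)*(-1/183) = (22001/100)*(-1/183) = -22001/18300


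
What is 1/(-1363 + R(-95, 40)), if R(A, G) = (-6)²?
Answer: -1/1327 ≈ -0.00075358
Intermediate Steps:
R(A, G) = 36
1/(-1363 + R(-95, 40)) = 1/(-1363 + 36) = 1/(-1327) = -1/1327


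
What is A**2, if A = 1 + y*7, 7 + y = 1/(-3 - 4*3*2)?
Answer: 1697809/729 ≈ 2329.0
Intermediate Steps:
y = -190/27 (y = -7 + 1/(-3 - 4*3*2) = -7 + 1/(-3 - 12*2) = -7 + 1/(-3 - 24) = -7 + 1/(-27) = -7 - 1/27 = -190/27 ≈ -7.0370)
A = -1303/27 (A = 1 - 190/27*7 = 1 - 1330/27 = -1303/27 ≈ -48.259)
A**2 = (-1303/27)**2 = 1697809/729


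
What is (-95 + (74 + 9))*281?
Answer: -3372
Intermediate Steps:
(-95 + (74 + 9))*281 = (-95 + 83)*281 = -12*281 = -3372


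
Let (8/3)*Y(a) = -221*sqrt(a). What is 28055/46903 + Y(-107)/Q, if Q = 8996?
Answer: 905/1513 - 51*I*sqrt(107)/5536 ≈ 0.59815 - 0.095294*I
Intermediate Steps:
Y(a) = -663*sqrt(a)/8 (Y(a) = 3*(-221*sqrt(a))/8 = -663*sqrt(a)/8)
28055/46903 + Y(-107)/Q = 28055/46903 - 663*I*sqrt(107)/8/8996 = 28055*(1/46903) - 663*I*sqrt(107)/8*(1/8996) = 905/1513 - 663*I*sqrt(107)/8*(1/8996) = 905/1513 - 51*I*sqrt(107)/5536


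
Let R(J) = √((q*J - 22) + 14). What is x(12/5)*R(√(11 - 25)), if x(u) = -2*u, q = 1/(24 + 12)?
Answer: -4*√(-288 + I*√14)/5 ≈ -0.08819 - 13.577*I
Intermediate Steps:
q = 1/36 ≈ 0.027778
R(J) = √(-8 + J/36) (R(J) = √((J/36 - 22) + 14) = √((-22 + J/36) + 14) = √(-8 + J/36))
x(12/5)*R(√(11 - 25)) = (-24/5)*(√(-288 + √(11 - 25))/6) = (-24/5)*(√(-288 + √(-14))/6) = (-2*12/5)*(√(-288 + I*√14)/6) = -4*√(-288 + I*√14)/5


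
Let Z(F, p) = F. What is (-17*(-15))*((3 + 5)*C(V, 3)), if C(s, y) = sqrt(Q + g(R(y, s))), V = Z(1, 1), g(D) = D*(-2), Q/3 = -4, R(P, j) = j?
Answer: 2040*I*sqrt(14) ≈ 7633.0*I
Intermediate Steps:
Q = -12 (Q = 3*(-4) = -12)
g(D) = -2*D
V = 1
C(s, y) = sqrt(-12 - 2*s)
(-17*(-15))*((3 + 5)*C(V, 3)) = (-17*(-15))*((3 + 5)*sqrt(-12 - 2*1)) = 255*(8*sqrt(-12 - 2)) = 255*(8*sqrt(-14)) = 255*(8*(I*sqrt(14))) = 255*(8*I*sqrt(14)) = 2040*I*sqrt(14)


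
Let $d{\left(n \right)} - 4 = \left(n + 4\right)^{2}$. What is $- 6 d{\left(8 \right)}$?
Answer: $-888$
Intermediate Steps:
$d{\left(n \right)} = 4 + \left(4 + n\right)^{2}$ ($d{\left(n \right)} = 4 + \left(n + 4\right)^{2} = 4 + \left(4 + n\right)^{2}$)
$- 6 d{\left(8 \right)} = - 6 \left(4 + \left(4 + 8\right)^{2}\right) = - 6 \left(4 + 12^{2}\right) = - 6 \left(4 + 144\right) = \left(-6\right) 148 = -888$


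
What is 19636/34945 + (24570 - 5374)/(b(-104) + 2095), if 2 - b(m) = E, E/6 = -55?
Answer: 718460792/84811515 ≈ 8.4713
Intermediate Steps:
E = -330 (E = 6*(-55) = -330)
b(m) = 332 (b(m) = 2 - 1*(-330) = 2 + 330 = 332)
19636/34945 + (24570 - 5374)/(b(-104) + 2095) = 19636/34945 + (24570 - 5374)/(332 + 2095) = 19636*(1/34945) + 19196/2427 = 19636/34945 + 19196*(1/2427) = 19636/34945 + 19196/2427 = 718460792/84811515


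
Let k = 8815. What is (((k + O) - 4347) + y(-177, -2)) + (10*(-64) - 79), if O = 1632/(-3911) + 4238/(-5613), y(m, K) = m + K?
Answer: 78344486276/21952443 ≈ 3568.8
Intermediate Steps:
y(m, K) = K + m
O = -25735234/21952443 (O = 1632*(-1/3911) + 4238*(-1/5613) = -1632/3911 - 4238/5613 = -25735234/21952443 ≈ -1.1723)
(((k + O) - 4347) + y(-177, -2)) + (10*(-64) - 79) = (((8815 - 25735234/21952443) - 4347) + (-2 - 177)) + (10*(-64) - 79) = ((193485049811/21952443 - 4347) - 179) + (-640 - 79) = (98057780090/21952443 - 179) - 719 = 94128292793/21952443 - 719 = 78344486276/21952443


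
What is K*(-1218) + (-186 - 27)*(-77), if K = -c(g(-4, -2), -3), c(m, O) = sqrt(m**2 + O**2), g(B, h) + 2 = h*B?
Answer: 16401 + 3654*sqrt(5) ≈ 24572.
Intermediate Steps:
g(B, h) = -2 + B*h (g(B, h) = -2 + h*B = -2 + B*h)
c(m, O) = sqrt(O**2 + m**2)
K = -3*sqrt(5) (K = -sqrt((-3)**2 + (-2 - 4*(-2))**2) = -sqrt(9 + (-2 + 8)**2) = -sqrt(9 + 6**2) = -sqrt(9 + 36) = -sqrt(45) = -3*sqrt(5) ≈ -6.7082)
K*(-1218) + (-186 - 27)*(-77) = -3*sqrt(5)*(-1218) + (-186 - 27)*(-77) = 3654*sqrt(5) - 213*(-77) = 3654*sqrt(5) + 16401 = 16401 + 3654*sqrt(5)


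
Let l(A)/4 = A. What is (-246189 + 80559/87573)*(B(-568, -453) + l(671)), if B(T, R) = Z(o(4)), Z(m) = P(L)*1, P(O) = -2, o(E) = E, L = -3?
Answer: -19274129291772/29191 ≈ -6.6028e+8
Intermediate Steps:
l(A) = 4*A
Z(m) = -2 (Z(m) = -2*1 = -2)
B(T, R) = -2
(-246189 + 80559/87573)*(B(-568, -453) + l(671)) = (-246189 + 80559/87573)*(-2 + 4*671) = (-246189 + 80559*(1/87573))*(-2 + 2684) = (-246189 + 26853/29191)*2682 = -7186476246/29191*2682 = -19274129291772/29191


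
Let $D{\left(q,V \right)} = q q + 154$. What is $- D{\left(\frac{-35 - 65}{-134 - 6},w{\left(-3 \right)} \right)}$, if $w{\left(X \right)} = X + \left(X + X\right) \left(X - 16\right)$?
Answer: $- \frac{7571}{49} \approx -154.51$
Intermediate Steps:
$w{\left(X \right)} = X + 2 X \left(-16 + X\right)$
$D{\left(q,V \right)} = 154 + q^{2}$ ($D{\left(q,V \right)} = q^{2} + 154 = 154 + q^{2}$)
$- D{\left(\frac{-35 - 65}{-134 - 6},w{\left(-3 \right)} \right)} = - (154 + \left(\frac{-35 - 65}{-134 - 6}\right)^{2}) = - (154 + \left(- \frac{100}{-140}\right)^{2}) = - (154 + \left(\left(-100\right) \left(- \frac{1}{140}\right)\right)^{2}) = - (154 + \left(\frac{5}{7}\right)^{2}) = - (154 + \frac{25}{49}) = \left(-1\right) \frac{7571}{49} = - \frac{7571}{49}$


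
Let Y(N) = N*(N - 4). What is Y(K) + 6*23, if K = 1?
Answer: 135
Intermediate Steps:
Y(N) = N*(-4 + N)
Y(K) + 6*23 = 1*(-4 + 1) + 6*23 = 1*(-3) + 138 = -3 + 138 = 135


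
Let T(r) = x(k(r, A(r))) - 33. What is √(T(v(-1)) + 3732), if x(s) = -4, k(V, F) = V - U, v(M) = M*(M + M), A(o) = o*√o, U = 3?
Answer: √3695 ≈ 60.786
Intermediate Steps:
A(o) = o^(3/2)
v(M) = 2*M² (v(M) = M*(2*M) = 2*M²)
k(V, F) = -3 + V (k(V, F) = V - 1*3 = V - 3 = -3 + V)
T(r) = -37 (T(r) = -4 - 33 = -37)
√(T(v(-1)) + 3732) = √(-37 + 3732) = √3695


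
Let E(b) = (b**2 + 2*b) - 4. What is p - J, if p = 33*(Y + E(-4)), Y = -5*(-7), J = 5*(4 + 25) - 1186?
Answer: 2328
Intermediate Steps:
E(b) = -4 + b**2 + 2*b
J = -1041 (J = 5*29 - 1186 = 145 - 1186 = -1041)
Y = 35
p = 1287 (p = 33*(35 + (-4 + (-4)**2 + 2*(-4))) = 33*(35 + (-4 + 16 - 8)) = 33*(35 + 4) = 33*39 = 1287)
p - J = 1287 - 1*(-1041) = 1287 + 1041 = 2328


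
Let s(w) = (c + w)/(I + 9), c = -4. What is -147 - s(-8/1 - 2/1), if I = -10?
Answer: -161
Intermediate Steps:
s(w) = 4 - w (s(w) = (-4 + w)/(-10 + 9) = (-4 + w)/(-1) = (-4 + w)*(-1) = 4 - w)
-147 - s(-8/1 - 2/1) = -147 - (4 - (-8/1 - 2/1)) = -147 - (4 - (-8*1 - 2*1)) = -147 - (4 - (-8 - 2)) = -147 - (4 - 1*(-10)) = -147 - (4 + 10) = -147 - 1*14 = -147 - 14 = -161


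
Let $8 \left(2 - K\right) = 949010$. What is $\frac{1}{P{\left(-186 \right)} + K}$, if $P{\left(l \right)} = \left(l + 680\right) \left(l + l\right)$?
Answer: $- \frac{4}{1209569} \approx -3.307 \cdot 10^{-6}$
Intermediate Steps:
$K = - \frac{474497}{4}$ ($K = 2 - \frac{474505}{4} = - \frac{474497}{4} \approx -1.1862 \cdot 10^{5}$)
$P{\left(l \right)} = 2 l \left(680 + l\right)$ ($P{\left(l \right)} = \left(680 + l\right) 2 l = 2 l \left(680 + l\right)$)
$\frac{1}{P{\left(-186 \right)} + K} = \frac{1}{2 \left(-186\right) \left(680 - 186\right) - \frac{474497}{4}} = \frac{1}{2 \left(-186\right) 494 - \frac{474497}{4}} = \frac{1}{-183768 - \frac{474497}{4}} = \frac{1}{- \frac{1209569}{4}} = - \frac{4}{1209569}$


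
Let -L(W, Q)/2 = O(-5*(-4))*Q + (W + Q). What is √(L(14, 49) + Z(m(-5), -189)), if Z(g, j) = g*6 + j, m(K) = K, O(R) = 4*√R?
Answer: √(-345 - 784*√5) ≈ 45.805*I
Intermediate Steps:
Z(g, j) = j + 6*g (Z(g, j) = 6*g + j = j + 6*g)
L(W, Q) = -2*Q - 2*W - 16*Q*√5 (L(W, Q) = -2*((4*√(-5*(-4)))*Q + (W + Q)) = -2*((4*√20)*Q + (Q + W)) = -2*((4*(2*√5))*Q + (Q + W)) = -2*((8*√5)*Q + (Q + W)) = -2*(8*Q*√5 + (Q + W)) = -2*(Q + W + 8*Q*√5) = -2*Q - 2*W - 16*Q*√5)
√(L(14, 49) + Z(m(-5), -189)) = √((-2*49 - 2*14 - 16*49*√5) + (-189 + 6*(-5))) = √((-98 - 28 - 784*√5) + (-189 - 30)) = √((-126 - 784*√5) - 219) = √(-345 - 784*√5)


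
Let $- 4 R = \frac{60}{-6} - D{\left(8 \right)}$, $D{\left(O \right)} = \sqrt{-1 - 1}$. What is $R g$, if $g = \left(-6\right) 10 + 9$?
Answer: $- \frac{255}{2} - \frac{51 i \sqrt{2}}{4} \approx -127.5 - 18.031 i$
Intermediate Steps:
$D{\left(O \right)} = i \sqrt{2}$ ($D{\left(O \right)} = \sqrt{-2} = i \sqrt{2}$)
$g = -51$ ($g = -60 + 9 = -51$)
$R = \frac{5}{2} + \frac{i \sqrt{2}}{4}$ ($R = - \frac{\frac{60}{-6} - i \sqrt{2}}{4} = - \frac{60 \left(- \frac{1}{6}\right) - i \sqrt{2}}{4} = - \frac{-10 - i \sqrt{2}}{4} = \frac{5}{2} + \frac{i \sqrt{2}}{4} \approx 2.5 + 0.35355 i$)
$R g = \left(\frac{5}{2} + \frac{i \sqrt{2}}{4}\right) \left(-51\right) = - \frac{255}{2} - \frac{51 i \sqrt{2}}{4}$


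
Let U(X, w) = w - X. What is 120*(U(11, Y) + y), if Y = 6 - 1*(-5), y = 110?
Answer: 13200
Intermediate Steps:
Y = 11 (Y = 6 + 5 = 11)
120*(U(11, Y) + y) = 120*((11 - 1*11) + 110) = 120*((11 - 11) + 110) = 120*(0 + 110) = 120*110 = 13200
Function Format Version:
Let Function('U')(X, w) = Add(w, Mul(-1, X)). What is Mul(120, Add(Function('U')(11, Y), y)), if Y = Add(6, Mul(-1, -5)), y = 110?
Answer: 13200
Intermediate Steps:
Y = 11 (Y = Add(6, 5) = 11)
Mul(120, Add(Function('U')(11, Y), y)) = Mul(120, Add(Add(11, Mul(-1, 11)), 110)) = Mul(120, Add(Add(11, -11), 110)) = Mul(120, Add(0, 110)) = Mul(120, 110) = 13200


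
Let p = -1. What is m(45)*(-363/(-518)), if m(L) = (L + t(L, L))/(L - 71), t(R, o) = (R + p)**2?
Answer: -102729/1924 ≈ -53.393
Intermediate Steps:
t(R, o) = (-1 + R)**2 (t(R, o) = (R - 1)**2 = (-1 + R)**2)
m(L) = (L + (-1 + L)**2)/(-71 + L) (m(L) = (L + (-1 + L)**2)/(L - 71) = (L + (-1 + L)**2)/(-71 + L))
m(45)*(-363/(-518)) = ((45 + (-1 + 45)**2)/(-71 + 45))*(-363/(-518)) = ((45 + 44**2)/(-26))*(-363*(-1/518)) = -(45 + 1936)/26*(363/518) = -1/26*1981*(363/518) = -1981/26*363/518 = -102729/1924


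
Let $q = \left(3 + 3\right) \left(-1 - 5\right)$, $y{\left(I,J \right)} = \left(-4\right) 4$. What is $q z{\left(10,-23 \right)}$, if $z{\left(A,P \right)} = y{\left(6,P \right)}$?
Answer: $576$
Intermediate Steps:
$y{\left(I,J \right)} = -16$
$z{\left(A,P \right)} = -16$
$q = -36$ ($q = 6 \left(-6\right) = -36$)
$q z{\left(10,-23 \right)} = \left(-36\right) \left(-16\right) = 576$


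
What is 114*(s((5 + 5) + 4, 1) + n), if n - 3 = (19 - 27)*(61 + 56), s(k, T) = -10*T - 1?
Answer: -107616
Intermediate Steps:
s(k, T) = -1 - 10*T
n = -933 (n = 3 + (19 - 27)*(61 + 56) = 3 - 8*117 = 3 - 936 = -933)
114*(s((5 + 5) + 4, 1) + n) = 114*((-1 - 10*1) - 933) = 114*((-1 - 10) - 933) = 114*(-11 - 933) = 114*(-944) = -107616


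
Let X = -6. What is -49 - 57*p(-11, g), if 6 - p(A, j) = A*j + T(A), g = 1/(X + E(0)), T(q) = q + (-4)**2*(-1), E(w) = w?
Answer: -3651/2 ≈ -1825.5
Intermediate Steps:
T(q) = -16 + q (T(q) = q + 16*(-1) = q - 16 = -16 + q)
g = -1/6 (g = 1/(-6 + 0) = 1/(-6) = -1/6 ≈ -0.16667)
p(A, j) = 22 - A - A*j (p(A, j) = 6 - (A*j + (-16 + A)) = 6 - (-16 + A + A*j) = 6 + (16 - A - A*j) = 22 - A - A*j)
-49 - 57*p(-11, g) = -49 - 57*(22 - 1*(-11) - 1*(-11)*(-1/6)) = -49 - 57*(22 + 11 - 11/6) = -49 - 57*187/6 = -49 - 3553/2 = -3651/2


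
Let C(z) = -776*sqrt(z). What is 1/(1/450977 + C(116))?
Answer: -450977/14206602145545592063 - 315646155029008*sqrt(29)/14206602145545592063 ≈ -0.00011965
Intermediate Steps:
1/(1/450977 + C(116)) = 1/(1/450977 - 1552*sqrt(29))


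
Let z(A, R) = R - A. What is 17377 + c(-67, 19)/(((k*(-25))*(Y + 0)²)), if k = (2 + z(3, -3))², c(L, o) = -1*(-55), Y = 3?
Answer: 12511429/720 ≈ 17377.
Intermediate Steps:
c(L, o) = 55
k = 16 (k = (2 + (-3 - 1*3))² = (2 + (-3 - 3))² = (2 - 6)² = (-4)² = 16)
17377 + c(-67, 19)/(((k*(-25))*(Y + 0)²)) = 17377 + 55/(((16*(-25))*(3 + 0)²)) = 17377 + 55/((-400*3²)) = 17377 + 55/((-400*9)) = 17377 + 55/(-3600) = 17377 + 55*(-1/3600) = 17377 - 11/720 = 12511429/720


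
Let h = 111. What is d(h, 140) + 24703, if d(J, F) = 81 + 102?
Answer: 24886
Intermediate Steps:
d(J, F) = 183
d(h, 140) + 24703 = 183 + 24703 = 24886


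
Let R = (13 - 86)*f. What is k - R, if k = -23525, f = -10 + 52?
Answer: -20459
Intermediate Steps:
f = 42
R = -3066 (R = (13 - 86)*42 = -73*42 = -3066)
k - R = -23525 - 1*(-3066) = -23525 + 3066 = -20459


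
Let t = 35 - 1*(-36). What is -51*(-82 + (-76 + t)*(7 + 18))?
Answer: 10557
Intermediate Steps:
t = 71 (t = 35 + 36 = 71)
-51*(-82 + (-76 + t)*(7 + 18)) = -51*(-82 + (-76 + 71)*(7 + 18)) = -51*(-82 - 5*25) = -51*(-82 - 125) = -51*(-207) = 10557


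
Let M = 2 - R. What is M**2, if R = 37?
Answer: 1225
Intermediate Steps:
M = -35 (M = 2 - 1*37 = 2 - 37 = -35)
M**2 = (-35)**2 = 1225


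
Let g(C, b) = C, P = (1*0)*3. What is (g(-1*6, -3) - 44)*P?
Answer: 0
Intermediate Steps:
P = 0 (P = 0*3 = 0)
(g(-1*6, -3) - 44)*P = (-1*6 - 44)*0 = (-6 - 44)*0 = -50*0 = 0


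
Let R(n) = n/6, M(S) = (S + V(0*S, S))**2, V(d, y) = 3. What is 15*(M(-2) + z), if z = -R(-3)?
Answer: 45/2 ≈ 22.500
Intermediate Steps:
M(S) = (3 + S)**2 (M(S) = (S + 3)**2 = (3 + S)**2)
R(n) = n/6 (R(n) = n*(1/6) = n/6)
z = 1/2 (z = -(-3)/6 = -1*(-1/2) = 1/2 ≈ 0.50000)
15*(M(-2) + z) = 15*((3 - 2)**2 + 1/2) = 15*(1**2 + 1/2) = 15*(1 + 1/2) = 15*(3/2) = 45/2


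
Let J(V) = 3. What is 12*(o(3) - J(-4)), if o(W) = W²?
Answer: 72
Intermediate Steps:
12*(o(3) - J(-4)) = 12*(3² - 1*3) = 12*(9 - 3) = 12*6 = 72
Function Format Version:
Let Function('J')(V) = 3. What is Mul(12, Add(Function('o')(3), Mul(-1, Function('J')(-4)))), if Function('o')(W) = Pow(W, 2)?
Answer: 72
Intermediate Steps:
Mul(12, Add(Function('o')(3), Mul(-1, Function('J')(-4)))) = Mul(12, Add(Pow(3, 2), Mul(-1, 3))) = Mul(12, Add(9, -3)) = Mul(12, 6) = 72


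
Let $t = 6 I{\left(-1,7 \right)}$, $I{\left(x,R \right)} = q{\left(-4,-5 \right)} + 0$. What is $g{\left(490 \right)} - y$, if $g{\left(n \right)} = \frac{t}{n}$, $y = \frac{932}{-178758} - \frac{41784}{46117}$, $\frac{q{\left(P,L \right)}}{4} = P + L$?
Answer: $\frac{475080886166}{1009863379035} \approx 0.47044$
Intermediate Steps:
$q{\left(P,L \right)} = 4 L + 4 P$ ($q{\left(P,L \right)} = 4 \left(P + L\right) = 4 \left(L + P\right) = 4 L + 4 P$)
$y = - \frac{3756102658}{4121891343}$ ($y = 932 \left(- \frac{1}{178758}\right) - \frac{41784}{46117} = - \frac{466}{89379} - \frac{41784}{46117} = - \frac{3756102658}{4121891343} \approx -0.91126$)
$I{\left(x,R \right)} = -36$ ($I{\left(x,R \right)} = \left(4 \left(-5\right) + 4 \left(-4\right)\right) + 0 = \left(-20 - 16\right) + 0 = -36 + 0 = -36$)
$t = -216$ ($t = 6 \left(-36\right) = -216$)
$g{\left(n \right)} = - \frac{216}{n}$
$g{\left(490 \right)} - y = - \frac{216}{490} - - \frac{3756102658}{4121891343} = \left(-216\right) \frac{1}{490} + \frac{3756102658}{4121891343} = - \frac{108}{245} + \frac{3756102658}{4121891343} = \frac{475080886166}{1009863379035}$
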